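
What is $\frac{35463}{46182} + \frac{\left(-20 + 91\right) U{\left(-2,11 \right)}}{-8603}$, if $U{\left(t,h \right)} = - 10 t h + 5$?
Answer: $- \frac{144223087}{132434582} \approx -1.089$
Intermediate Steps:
$U{\left(t,h \right)} = 5 - 10 h t$ ($U{\left(t,h \right)} = - 10 h t + 5 = 5 - 10 h t$)
$\frac{35463}{46182} + \frac{\left(-20 + 91\right) U{\left(-2,11 \right)}}{-8603} = \frac{35463}{46182} + \frac{\left(-20 + 91\right) \left(5 - 110 \left(-2\right)\right)}{-8603} = 35463 \cdot \frac{1}{46182} + 71 \left(5 + 220\right) \left(- \frac{1}{8603}\right) = \frac{11821}{15394} + 71 \cdot 225 \left(- \frac{1}{8603}\right) = \frac{11821}{15394} + 15975 \left(- \frac{1}{8603}\right) = \frac{11821}{15394} - \frac{15975}{8603} = - \frac{144223087}{132434582}$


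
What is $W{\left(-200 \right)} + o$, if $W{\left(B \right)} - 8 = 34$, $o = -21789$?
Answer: $-21747$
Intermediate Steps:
$W{\left(B \right)} = 42$ ($W{\left(B \right)} = 8 + 34 = 42$)
$W{\left(-200 \right)} + o = 42 - 21789 = -21747$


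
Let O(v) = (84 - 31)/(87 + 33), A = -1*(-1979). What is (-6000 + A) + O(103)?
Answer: -482467/120 ≈ -4020.6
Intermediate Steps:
A = 1979
O(v) = 53/120
(-6000 + A) + O(103) = (-6000 + 1979) + 53/120 = -4021 + 53/120 = -482467/120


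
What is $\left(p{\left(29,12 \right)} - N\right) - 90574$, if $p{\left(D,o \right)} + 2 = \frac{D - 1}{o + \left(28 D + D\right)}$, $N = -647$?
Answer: $- \frac{76709409}{853} \approx -89929.0$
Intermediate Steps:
$p{\left(D,o \right)} = -2 + \frac{-1 + D}{o + 29 D}$ ($p{\left(D,o \right)} = -2 + \frac{D - 1}{o + \left(28 D + D\right)} = -2 + \frac{-1 + D}{o + 29 D}$)
$\left(p{\left(29,12 \right)} - N\right) - 90574 = \left(\frac{-1 - 1653 - 24}{12 + 29 \cdot 29} - -647\right) - 90574 = \left(\frac{-1 - 1653 - 24}{12 + 841} + 647\right) - 90574 = \left(\frac{1}{853} \left(-1678\right) + 647\right) - 90574 = \left(- \frac{1678}{853} + 647\right) - 90574 = \frac{550213}{853} - 90574 = - \frac{76709409}{853}$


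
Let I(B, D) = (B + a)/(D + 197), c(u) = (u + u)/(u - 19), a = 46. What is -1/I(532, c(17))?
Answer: -90/289 ≈ -0.31142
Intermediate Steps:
c(u) = 2*u/(-19 + u) (c(u) = (2*u)/(-19 + u) = 2*u/(-19 + u))
I(B, D) = (46 + B)/(197 + D) (I(B, D) = (B + 46)/(D + 197) = (46 + B)/(197 + D))
-1/I(532, c(17)) = -1/((46 + 532)/(197 + 2*17/(-19 + 17))) = -1/(578/(197 + 2*17/(-2))) = -1/(578/(197 + 2*17*(-½))) = -1/(578/(197 - 17)) = -1/(578/180) = -1/((1/180)*578) = -1/289/90 = -1*90/289 = -90/289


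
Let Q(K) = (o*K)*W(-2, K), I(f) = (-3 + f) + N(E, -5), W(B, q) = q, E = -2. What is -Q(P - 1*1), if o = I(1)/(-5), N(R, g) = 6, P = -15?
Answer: 1024/5 ≈ 204.80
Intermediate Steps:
I(f) = 3 + f (I(f) = (-3 + f) + 6 = 3 + f)
o = -⅘ (o = (3 + 1)/(-5) = 4*(-⅕) = -⅘ ≈ -0.80000)
Q(K) = -4*K²/5 (Q(K) = (-4*K/5)*K = -4*K²/5)
-Q(P - 1*1) = -(-4)*(-15 - 1*1)²/5 = -(-4)*(-15 - 1)²/5 = -(-4)*(-16)²/5 = -(-4)*256/5 = -1*(-1024/5) = 1024/5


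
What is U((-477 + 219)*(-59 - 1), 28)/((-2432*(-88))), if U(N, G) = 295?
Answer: 295/214016 ≈ 0.0013784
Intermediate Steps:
U((-477 + 219)*(-59 - 1), 28)/((-2432*(-88))) = 295/((-2432*(-88))) = 295/214016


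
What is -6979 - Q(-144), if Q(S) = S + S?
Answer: -6691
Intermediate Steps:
Q(S) = 2*S
-6979 - Q(-144) = -6979 - 2*(-144) = -6979 - 1*(-288) = -6979 + 288 = -6691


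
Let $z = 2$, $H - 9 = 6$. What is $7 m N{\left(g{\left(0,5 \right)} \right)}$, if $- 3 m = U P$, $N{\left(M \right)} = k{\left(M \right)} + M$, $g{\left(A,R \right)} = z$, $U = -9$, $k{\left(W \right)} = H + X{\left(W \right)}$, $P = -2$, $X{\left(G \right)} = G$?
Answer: $-798$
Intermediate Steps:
$H = 15$ ($H = 9 + 6 = 15$)
$k{\left(W \right)} = 15 + W$
$g{\left(A,R \right)} = 2$
$N{\left(M \right)} = 15 + 2 M$ ($N{\left(M \right)} = \left(15 + M\right) + M = 15 + 2 M$)
$m = -6$ ($m = - \frac{\left(-9\right) \left(-2\right)}{3} = \left(- \frac{1}{3}\right) 18 = -6$)
$7 m N{\left(g{\left(0,5 \right)} \right)} = 7 \left(-6\right) \left(15 + 2 \cdot 2\right) = - 42 \left(15 + 4\right) = \left(-42\right) 19 = -798$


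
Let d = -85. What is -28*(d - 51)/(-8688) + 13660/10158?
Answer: 833296/919299 ≈ 0.90645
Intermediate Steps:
-28*(d - 51)/(-8688) + 13660/10158 = -28*(-85 - 51)/(-8688) + 13660/10158 = -28*(-136)*(-1/8688) + 13660*(1/10158) = 3808*(-1/8688) + 6830/5079 = -238/543 + 6830/5079 = 833296/919299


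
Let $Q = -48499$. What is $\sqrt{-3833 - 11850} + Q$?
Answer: $-48499 + i \sqrt{15683} \approx -48499.0 + 125.23 i$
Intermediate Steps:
$\sqrt{-3833 - 11850} + Q = \sqrt{-3833 - 11850} - 48499 = \sqrt{-15683} - 48499 = i \sqrt{15683} - 48499 = -48499 + i \sqrt{15683}$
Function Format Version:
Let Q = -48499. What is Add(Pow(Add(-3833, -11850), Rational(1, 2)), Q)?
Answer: Add(-48499, Mul(I, Pow(15683, Rational(1, 2)))) ≈ Add(-48499., Mul(125.23, I))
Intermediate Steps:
Add(Pow(Add(-3833, -11850), Rational(1, 2)), Q) = Add(Pow(Add(-3833, -11850), Rational(1, 2)), -48499) = Add(Pow(-15683, Rational(1, 2)), -48499) = Add(Mul(I, Pow(15683, Rational(1, 2))), -48499) = Add(-48499, Mul(I, Pow(15683, Rational(1, 2))))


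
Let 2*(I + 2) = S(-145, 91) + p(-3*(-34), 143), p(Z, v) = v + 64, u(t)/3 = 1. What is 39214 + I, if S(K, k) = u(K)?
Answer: 39317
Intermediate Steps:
u(t) = 3 (u(t) = 3*1 = 3)
S(K, k) = 3
p(Z, v) = 64 + v
I = 103 (I = -2 + (3 + (64 + 143))/2 = -2 + (3 + 207)/2 = -2 + (½)*210 = -2 + 105 = 103)
39214 + I = 39214 + 103 = 39317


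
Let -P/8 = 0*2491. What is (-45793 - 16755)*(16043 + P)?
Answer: -1003457564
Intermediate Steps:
P = 0 (P = -0*2491 = -8*0 = 0)
(-45793 - 16755)*(16043 + P) = (-45793 - 16755)*(16043 + 0) = -62548*16043 = -1003457564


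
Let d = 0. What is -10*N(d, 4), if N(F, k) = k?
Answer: -40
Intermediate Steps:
-10*N(d, 4) = -10*4 = -40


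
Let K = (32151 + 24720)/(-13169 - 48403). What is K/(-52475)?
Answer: 18957/1076996900 ≈ 1.7602e-5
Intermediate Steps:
K = -18957/20524 (K = 56871/(-61572) = 56871*(-1/61572) = -18957/20524 ≈ -0.92365)
K/(-52475) = -18957/20524/(-52475) = -18957/20524*(-1/52475) = 18957/1076996900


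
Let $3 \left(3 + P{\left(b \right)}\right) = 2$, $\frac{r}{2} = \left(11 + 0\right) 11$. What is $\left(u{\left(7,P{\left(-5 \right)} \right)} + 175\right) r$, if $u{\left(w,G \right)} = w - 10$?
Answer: $41624$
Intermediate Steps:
$r = 242$ ($r = 2 \left(11 + 0\right) 11 = 2 \cdot 11 \cdot 11 = 2 \cdot 121 = 242$)
$P{\left(b \right)} = - \frac{7}{3}$ ($P{\left(b \right)} = -3 + \frac{1}{3} \cdot 2 = -3 + \frac{2}{3} = - \frac{7}{3}$)
$u{\left(w,G \right)} = -10 + w$
$\left(u{\left(7,P{\left(-5 \right)} \right)} + 175\right) r = \left(\left(-10 + 7\right) + 175\right) 242 = \left(-3 + 175\right) 242 = 172 \cdot 242 = 41624$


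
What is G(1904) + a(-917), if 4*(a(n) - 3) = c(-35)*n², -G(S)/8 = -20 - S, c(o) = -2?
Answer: -810099/2 ≈ -4.0505e+5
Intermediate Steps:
G(S) = 160 + 8*S (G(S) = -8*(-20 - S) = 160 + 8*S)
a(n) = 3 - n²/2 (a(n) = 3 + (-2*n²)/4 = 3 - n²/2)
G(1904) + a(-917) = (160 + 8*1904) + (3 - ½*(-917)²) = (160 + 15232) + (3 - ½*840889) = 15392 + (3 - 840889/2) = 15392 - 840883/2 = -810099/2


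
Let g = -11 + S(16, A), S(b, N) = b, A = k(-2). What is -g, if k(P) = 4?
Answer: -5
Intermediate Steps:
A = 4
g = 5 (g = -11 + 16 = 5)
-g = -1*5 = -5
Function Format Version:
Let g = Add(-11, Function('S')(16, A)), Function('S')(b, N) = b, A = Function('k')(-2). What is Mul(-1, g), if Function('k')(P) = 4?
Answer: -5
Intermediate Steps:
A = 4
g = 5 (g = Add(-11, 16) = 5)
Mul(-1, g) = Mul(-1, 5) = -5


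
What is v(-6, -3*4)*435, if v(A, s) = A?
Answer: -2610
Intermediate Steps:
v(-6, -3*4)*435 = -6*435 = -2610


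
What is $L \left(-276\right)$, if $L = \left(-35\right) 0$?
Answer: $0$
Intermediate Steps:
$L = 0$
$L \left(-276\right) = 0 \left(-276\right) = 0$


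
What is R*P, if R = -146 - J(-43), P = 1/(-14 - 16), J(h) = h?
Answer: 103/30 ≈ 3.4333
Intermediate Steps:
P = -1/30 (P = 1/(-30) = -1/30 ≈ -0.033333)
R = -103 (R = -146 - 1*(-43) = -146 + 43 = -103)
R*P = -103*(-1/30) = 103/30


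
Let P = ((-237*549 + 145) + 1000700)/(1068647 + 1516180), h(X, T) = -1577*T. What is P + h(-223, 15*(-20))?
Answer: 135875836048/287203 ≈ 4.7310e+5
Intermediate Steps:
P = 96748/287203 (P = ((-130113 + 145) + 1000700)/2584827 = (-129968 + 1000700)*(1/2584827) = 870732*(1/2584827) = 96748/287203 ≈ 0.33686)
P + h(-223, 15*(-20)) = 96748/287203 - 23655*(-20) = 96748/287203 - 1577*(-300) = 96748/287203 + 473100 = 135875836048/287203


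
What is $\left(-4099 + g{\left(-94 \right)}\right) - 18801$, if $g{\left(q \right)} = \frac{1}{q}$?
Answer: $- \frac{2152601}{94} \approx -22900.0$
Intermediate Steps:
$\left(-4099 + g{\left(-94 \right)}\right) - 18801 = \left(-4099 + \frac{1}{-94}\right) - 18801 = \left(-4099 - \frac{1}{94}\right) - 18801 = - \frac{385307}{94} - 18801 = - \frac{2152601}{94}$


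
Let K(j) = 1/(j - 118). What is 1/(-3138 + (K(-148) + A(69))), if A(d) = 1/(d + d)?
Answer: -9177/28797394 ≈ -0.00031867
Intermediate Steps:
K(j) = 1/(-118 + j)
A(d) = 1/(2*d)
1/(-3138 + (K(-148) + A(69))) = 1/(-3138 + (1/(-118 - 148) + (½)/69)) = 1/(-3138 + (1/(-266) + (½)*(1/69))) = 1/(-3138 + (-1/266 + 1/138)) = 1/(-3138 + 32/9177) = 1/(-28797394/9177) = -9177/28797394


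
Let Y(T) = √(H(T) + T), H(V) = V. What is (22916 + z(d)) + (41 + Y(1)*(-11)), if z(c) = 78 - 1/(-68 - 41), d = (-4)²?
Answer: 2510816/109 - 11*√2 ≈ 23019.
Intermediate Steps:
d = 16
z(c) = 8503/109 (z(c) = 78 - 1/(-109) = 78 - 1*(-1/109) = 78 + 1/109 = 8503/109)
Y(T) = √2*√T (Y(T) = √(T + T) = √(2*T) = √2*√T)
(22916 + z(d)) + (41 + Y(1)*(-11)) = (22916 + 8503/109) + (41 + (√2*√1)*(-11)) = 2506347/109 + (41 + (√2*1)*(-11)) = 2506347/109 + (41 + √2*(-11)) = 2506347/109 + (41 - 11*√2) = 2510816/109 - 11*√2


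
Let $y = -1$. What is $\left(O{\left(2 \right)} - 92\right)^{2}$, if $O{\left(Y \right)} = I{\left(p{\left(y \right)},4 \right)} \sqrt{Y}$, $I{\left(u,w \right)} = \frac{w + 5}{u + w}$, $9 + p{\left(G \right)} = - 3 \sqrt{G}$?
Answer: $\frac{\left(3128 + 9 \sqrt{2} \left(5 - 3 i\right)\right)^{2}}{1156} \approx 8810.6 - 210.85 i$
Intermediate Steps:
$p{\left(G \right)} = -9 - 3 \sqrt{G}$
$I{\left(u,w \right)} = \frac{5 + w}{u + w}$
$O{\left(Y \right)} = \frac{9 \sqrt{Y} \left(-5 + 3 i\right)}{34}$ ($O{\left(Y \right)} = \frac{5 + 4}{\left(-9 - 3 \sqrt{-1}\right) + 4} \sqrt{Y} = \frac{1}{\left(-9 - 3 i\right) + 4} \cdot 9 \sqrt{Y} = \frac{1}{-5 - 3 i} 9 \sqrt{Y} = \frac{-5 + 3 i}{34} \cdot 9 \sqrt{Y} = \frac{9 \left(-5 + 3 i\right)}{34} \sqrt{Y} = \frac{9 \sqrt{Y} \left(-5 + 3 i\right)}{34}$)
$\left(O{\left(2 \right)} - 92\right)^{2} = \left(\frac{9 \sqrt{2} \left(-5 + 3 i\right)}{34} - 92\right)^{2} = \left(-92 + \frac{9 \sqrt{2} \left(-5 + 3 i\right)}{34}\right)^{2}$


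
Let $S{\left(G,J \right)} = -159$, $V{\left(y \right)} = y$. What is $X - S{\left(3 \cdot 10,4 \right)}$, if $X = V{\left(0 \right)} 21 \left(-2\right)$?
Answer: $159$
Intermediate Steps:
$X = 0$ ($X = 0 \cdot 21 \left(-2\right) = 0 \left(-2\right) = 0$)
$X - S{\left(3 \cdot 10,4 \right)} = 0 - -159 = 0 + 159 = 159$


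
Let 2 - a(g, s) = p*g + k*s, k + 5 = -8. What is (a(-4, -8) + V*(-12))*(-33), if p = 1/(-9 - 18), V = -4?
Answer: 16082/9 ≈ 1786.9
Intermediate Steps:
p = -1/27 (p = 1/(-27) = -1/27 ≈ -0.037037)
k = -13 (k = -5 - 8 = -13)
a(g, s) = 2 + 13*s + g/27 (a(g, s) = 2 - (-g/27 - 13*s) = 2 - (-13*s - g/27) = 2 + (13*s + g/27) = 2 + 13*s + g/27)
(a(-4, -8) + V*(-12))*(-33) = ((2 + 13*(-8) + (1/27)*(-4)) - 4*(-12))*(-33) = ((2 - 104 - 4/27) + 48)*(-33) = (-2758/27 + 48)*(-33) = -1462/27*(-33) = 16082/9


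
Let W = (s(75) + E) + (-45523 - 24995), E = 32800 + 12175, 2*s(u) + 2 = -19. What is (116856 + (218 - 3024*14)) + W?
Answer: 98369/2 ≈ 49185.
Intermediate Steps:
s(u) = -21/2 (s(u) = -1 + (1/2)*(-19) = -1 - 19/2 = -21/2)
E = 44975
W = -51107/2 (W = (-21/2 + 44975) + (-45523 - 24995) = 89929/2 - 70518 = -51107/2 ≈ -25554.)
(116856 + (218 - 3024*14)) + W = (116856 + (218 - 3024*14)) - 51107/2 = (116856 + (218 - 252*168)) - 51107/2 = (116856 + (218 - 42336)) - 51107/2 = (116856 - 42118) - 51107/2 = 74738 - 51107/2 = 98369/2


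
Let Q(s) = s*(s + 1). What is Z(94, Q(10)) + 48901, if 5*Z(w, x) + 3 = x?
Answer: 244612/5 ≈ 48922.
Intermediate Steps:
Q(s) = s*(1 + s)
Z(w, x) = -⅗ + x/5
Z(94, Q(10)) + 48901 = (-⅗ + (10*(1 + 10))/5) + 48901 = (-⅗ + (10*11)/5) + 48901 = (-⅗ + (⅕)*110) + 48901 = (-⅗ + 22) + 48901 = 107/5 + 48901 = 244612/5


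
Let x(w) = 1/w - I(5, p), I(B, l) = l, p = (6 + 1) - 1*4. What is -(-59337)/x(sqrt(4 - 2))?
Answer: -356022/17 - 59337*sqrt(2)/17 ≈ -25879.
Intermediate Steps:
p = 3 (p = 7 - 4 = 3)
x(w) = -3 + 1/w (x(w) = 1/w - 1*3 = 1/w - 3 = -3 + 1/w)
-(-59337)/x(sqrt(4 - 2)) = -(-59337)/(-3 + 1/(sqrt(4 - 2))) = -(-59337)/(-3 + 1/(sqrt(2))) = -(-59337)/(-3 + sqrt(2)/2) = 59337/(-3 + sqrt(2)/2)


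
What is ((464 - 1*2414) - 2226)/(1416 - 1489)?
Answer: 4176/73 ≈ 57.206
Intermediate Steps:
((464 - 1*2414) - 2226)/(1416 - 1489) = ((464 - 2414) - 2226)/(-73) = (-1950 - 2226)*(-1/73) = -4176*(-1/73) = 4176/73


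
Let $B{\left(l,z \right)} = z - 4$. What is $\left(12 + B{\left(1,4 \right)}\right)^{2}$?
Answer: $144$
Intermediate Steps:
$B{\left(l,z \right)} = -4 + z$
$\left(12 + B{\left(1,4 \right)}\right)^{2} = \left(12 + \left(-4 + 4\right)\right)^{2} = \left(12 + 0\right)^{2} = 12^{2} = 144$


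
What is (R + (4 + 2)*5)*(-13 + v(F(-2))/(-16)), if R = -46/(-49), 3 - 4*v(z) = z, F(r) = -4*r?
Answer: -313433/784 ≈ -399.79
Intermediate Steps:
v(z) = ¾ - z/4
R = 46/49 (R = -46*(-1/49) = 46/49 ≈ 0.93878)
(R + (4 + 2)*5)*(-13 + v(F(-2))/(-16)) = (46/49 + (4 + 2)*5)*(-13 + (¾ - (-1)*(-2))/(-16)) = (46/49 + 6*5)*(-13 + (¾ - ¼*8)*(-1/16)) = (46/49 + 30)*(-13 + (¾ - 2)*(-1/16)) = 1516*(-13 - 5/4*(-1/16))/49 = 1516*(-13 + 5/64)/49 = (1516/49)*(-827/64) = -313433/784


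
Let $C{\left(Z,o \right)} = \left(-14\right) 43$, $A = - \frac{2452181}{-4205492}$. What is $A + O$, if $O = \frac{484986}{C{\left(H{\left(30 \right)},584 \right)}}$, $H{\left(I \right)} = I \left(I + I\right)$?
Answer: $- \frac{1019064265075}{1265853092} \approx -805.04$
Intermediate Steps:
$H{\left(I \right)} = 2 I^{2}$ ($H{\left(I \right)} = I 2 I = 2 I^{2}$)
$A = \frac{2452181}{4205492}$ ($A = \left(-2452181\right) \left(- \frac{1}{4205492}\right) = \frac{2452181}{4205492} \approx 0.58309$)
$C{\left(Z,o \right)} = -602$
$O = - \frac{242493}{301}$ ($O = \frac{484986}{-602} = 484986 \left(- \frac{1}{602}\right) = - \frac{242493}{301} \approx -805.63$)
$A + O = \frac{2452181}{4205492} - \frac{242493}{301} = - \frac{1019064265075}{1265853092}$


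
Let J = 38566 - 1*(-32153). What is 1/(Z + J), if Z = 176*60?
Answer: 1/81279 ≈ 1.2303e-5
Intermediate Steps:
J = 70719 (J = 38566 + 32153 = 70719)
Z = 10560
1/(Z + J) = 1/(10560 + 70719) = 1/81279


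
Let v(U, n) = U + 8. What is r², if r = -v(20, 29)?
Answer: 784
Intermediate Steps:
v(U, n) = 8 + U
r = -28 (r = -(8 + 20) = -1*28 = -28)
r² = (-28)² = 784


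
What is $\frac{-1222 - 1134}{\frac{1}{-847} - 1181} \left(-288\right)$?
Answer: $- \frac{1544928}{2689} \approx -574.54$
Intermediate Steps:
$\frac{-1222 - 1134}{\frac{1}{-847} - 1181} \left(-288\right) = - \frac{2356}{- \frac{1}{847} - 1181} \left(-288\right) = - \frac{2356}{- \frac{1000308}{847}} \left(-288\right) = \left(-2356\right) \left(- \frac{847}{1000308}\right) \left(-288\right) = \frac{16093}{8067} \left(-288\right) = - \frac{1544928}{2689}$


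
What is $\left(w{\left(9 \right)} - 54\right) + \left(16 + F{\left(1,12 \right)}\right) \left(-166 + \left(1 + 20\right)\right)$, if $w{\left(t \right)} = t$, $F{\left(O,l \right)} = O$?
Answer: $-2510$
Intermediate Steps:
$\left(w{\left(9 \right)} - 54\right) + \left(16 + F{\left(1,12 \right)}\right) \left(-166 + \left(1 + 20\right)\right) = \left(9 - 54\right) + \left(16 + 1\right) \left(-166 + \left(1 + 20\right)\right) = -45 + 17 \left(-166 + 21\right) = -45 + 17 \left(-145\right) = -45 - 2465 = -2510$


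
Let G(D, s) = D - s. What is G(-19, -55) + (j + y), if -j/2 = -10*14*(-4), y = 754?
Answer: -330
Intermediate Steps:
j = -1120 (j = -2*(-10*14)*(-4) = -(-280)*(-4) = -2*560 = -1120)
G(-19, -55) + (j + y) = (-19 - 1*(-55)) + (-1120 + 754) = (-19 + 55) - 366 = 36 - 366 = -330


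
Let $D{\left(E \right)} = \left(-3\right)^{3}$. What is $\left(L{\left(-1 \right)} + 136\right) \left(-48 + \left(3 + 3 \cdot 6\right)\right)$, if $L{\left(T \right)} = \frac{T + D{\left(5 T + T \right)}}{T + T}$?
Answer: $-4050$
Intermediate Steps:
$D{\left(E \right)} = -27$
$L{\left(T \right)} = \frac{-27 + T}{2 T}$ ($L{\left(T \right)} = \frac{T - 27}{T + T} = \frac{-27 + T}{2 T}$)
$\left(L{\left(-1 \right)} + 136\right) \left(-48 + \left(3 + 3 \cdot 6\right)\right) = \left(\frac{-27 - 1}{2 \left(-1\right)} + 136\right) \left(-48 + \left(3 + 3 \cdot 6\right)\right) = \left(\frac{1}{2} \left(-1\right) \left(-28\right) + 136\right) \left(-48 + \left(3 + 18\right)\right) = \left(14 + 136\right) \left(-48 + 21\right) = 150 \left(-27\right) = -4050$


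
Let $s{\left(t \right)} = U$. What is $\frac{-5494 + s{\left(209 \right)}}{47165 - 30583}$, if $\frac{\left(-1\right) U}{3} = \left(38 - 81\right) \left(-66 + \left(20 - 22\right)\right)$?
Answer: $- \frac{7133}{8291} \approx -0.86033$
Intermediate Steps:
$U = -8772$ ($U = - 3 \left(38 - 81\right) \left(-66 + \left(20 - 22\right)\right) = - 3 \left(- 43 \left(-66 + \left(20 - 22\right)\right)\right) = - 3 \left(- 43 \left(-66 - 2\right)\right) = - 3 \left(\left(-43\right) \left(-68\right)\right) = \left(-3\right) 2924 = -8772$)
$s{\left(t \right)} = -8772$
$\frac{-5494 + s{\left(209 \right)}}{47165 - 30583} = \frac{-5494 - 8772}{47165 - 30583} = - \frac{14266}{16582} = \left(-14266\right) \frac{1}{16582} = - \frac{7133}{8291}$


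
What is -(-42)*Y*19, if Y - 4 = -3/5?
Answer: 13566/5 ≈ 2713.2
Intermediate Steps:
Y = 17/5 (Y = 4 - 3/5 = 4 - 3*⅕ = 4 - ⅗ = 17/5 ≈ 3.4000)
-(-42)*Y*19 = -(-42)*17/5*19 = -14*(-51/5)*19 = (714/5)*19 = 13566/5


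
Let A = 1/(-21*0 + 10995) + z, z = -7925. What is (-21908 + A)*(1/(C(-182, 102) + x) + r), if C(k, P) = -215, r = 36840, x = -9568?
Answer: -118218061684716646/107564085 ≈ -1.0990e+9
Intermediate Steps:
A = -87135374/10995 (A = 1/(-21*0 + 10995) - 7925 = 1/(0 + 10995) - 7925 = 1/10995 - 7925 = -87135374/10995 ≈ -7925.0)
(-21908 + A)*(1/(C(-182, 102) + x) + r) = (-21908 - 87135374/10995)*(1/(-215 - 9568) + 36840) = -328013834*(1/(-9783) + 36840)/10995 = -328013834*(-1/9783 + 36840)/10995 = -328013834/10995*360405719/9783 = -118218061684716646/107564085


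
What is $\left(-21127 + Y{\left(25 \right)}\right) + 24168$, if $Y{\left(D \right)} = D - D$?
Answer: $3041$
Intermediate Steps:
$Y{\left(D \right)} = 0$
$\left(-21127 + Y{\left(25 \right)}\right) + 24168 = \left(-21127 + 0\right) + 24168 = -21127 + 24168 = 3041$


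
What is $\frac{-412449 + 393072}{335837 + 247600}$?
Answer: $- \frac{6459}{194479} \approx -0.033212$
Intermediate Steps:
$\frac{-412449 + 393072}{335837 + 247600} = - \frac{19377}{583437} = \left(-19377\right) \frac{1}{583437} = - \frac{6459}{194479}$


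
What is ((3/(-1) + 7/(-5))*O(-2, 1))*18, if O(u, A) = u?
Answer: 792/5 ≈ 158.40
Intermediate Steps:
((3/(-1) + 7/(-5))*O(-2, 1))*18 = ((3/(-1) + 7/(-5))*(-2))*18 = ((3*(-1) + 7*(-⅕))*(-2))*18 = ((-3 - 7/5)*(-2))*18 = -22/5*(-2)*18 = (44/5)*18 = 792/5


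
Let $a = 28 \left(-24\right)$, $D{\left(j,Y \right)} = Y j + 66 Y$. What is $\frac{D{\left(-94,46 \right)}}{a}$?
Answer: $\frac{23}{12} \approx 1.9167$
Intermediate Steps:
$D{\left(j,Y \right)} = 66 Y + Y j$
$a = -672$
$\frac{D{\left(-94,46 \right)}}{a} = \frac{46 \left(66 - 94\right)}{-672} = 46 \left(-28\right) \left(- \frac{1}{672}\right) = \left(-1288\right) \left(- \frac{1}{672}\right) = \frac{23}{12}$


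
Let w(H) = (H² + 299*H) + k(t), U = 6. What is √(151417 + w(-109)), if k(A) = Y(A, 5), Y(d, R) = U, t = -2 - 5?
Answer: √130713 ≈ 361.54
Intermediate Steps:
t = -7
Y(d, R) = 6
k(A) = 6
w(H) = 6 + H² + 299*H (w(H) = (H² + 299*H) + 6 = 6 + H² + 299*H)
√(151417 + w(-109)) = √(151417 + (6 + (-109)² + 299*(-109))) = √(151417 + (6 + 11881 - 32591)) = √(151417 - 20704) = √130713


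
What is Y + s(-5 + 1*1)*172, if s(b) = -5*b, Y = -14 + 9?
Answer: 3435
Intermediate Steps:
Y = -5
Y + s(-5 + 1*1)*172 = -5 - 5*(-5 + 1*1)*172 = -5 - 5*(-5 + 1)*172 = -5 - 5*(-4)*172 = -5 + 20*172 = -5 + 3440 = 3435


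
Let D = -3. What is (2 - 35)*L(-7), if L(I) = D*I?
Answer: -693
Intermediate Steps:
L(I) = -3*I
(2 - 35)*L(-7) = (2 - 35)*(-3*(-7)) = -33*21 = -693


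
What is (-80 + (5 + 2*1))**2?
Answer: 5329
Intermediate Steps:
(-80 + (5 + 2*1))**2 = (-80 + (5 + 2))**2 = (-80 + 7)**2 = (-73)**2 = 5329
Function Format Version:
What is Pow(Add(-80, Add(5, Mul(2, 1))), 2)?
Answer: 5329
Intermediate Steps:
Pow(Add(-80, Add(5, Mul(2, 1))), 2) = Pow(Add(-80, Add(5, 2)), 2) = Pow(Add(-80, 7), 2) = Pow(-73, 2) = 5329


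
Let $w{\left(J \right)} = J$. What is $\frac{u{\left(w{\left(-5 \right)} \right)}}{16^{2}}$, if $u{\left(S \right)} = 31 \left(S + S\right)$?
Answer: $- \frac{155}{128} \approx -1.2109$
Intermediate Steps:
$u{\left(S \right)} = 62 S$ ($u{\left(S \right)} = 31 \cdot 2 S = 62 S$)
$\frac{u{\left(w{\left(-5 \right)} \right)}}{16^{2}} = \frac{62 \left(-5\right)}{16^{2}} = - \frac{310}{256} = \left(-310\right) \frac{1}{256} = - \frac{155}{128}$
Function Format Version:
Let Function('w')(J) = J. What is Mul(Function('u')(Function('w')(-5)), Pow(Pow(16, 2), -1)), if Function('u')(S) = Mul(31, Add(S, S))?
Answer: Rational(-155, 128) ≈ -1.2109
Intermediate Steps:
Function('u')(S) = Mul(62, S) (Function('u')(S) = Mul(31, Mul(2, S)) = Mul(62, S))
Mul(Function('u')(Function('w')(-5)), Pow(Pow(16, 2), -1)) = Mul(Mul(62, -5), Pow(Pow(16, 2), -1)) = Mul(-310, Pow(256, -1)) = Mul(-310, Rational(1, 256)) = Rational(-155, 128)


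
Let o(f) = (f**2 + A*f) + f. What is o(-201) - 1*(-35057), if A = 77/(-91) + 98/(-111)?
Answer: 36365782/481 ≈ 75605.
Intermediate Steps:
A = -2495/1443 (A = 77*(-1/91) + 98*(-1/111) = -11/13 - 98/111 = -2495/1443 ≈ -1.7290)
o(f) = f**2 - 1052*f/1443 (o(f) = (f**2 - 2495*f/1443) + f = f**2 - 1052*f/1443)
o(-201) - 1*(-35057) = (1/1443)*(-201)*(-1052 + 1443*(-201)) - 1*(-35057) = (1/1443)*(-201)*(-1052 - 290043) + 35057 = (1/1443)*(-201)*(-291095) + 35057 = 19503365/481 + 35057 = 36365782/481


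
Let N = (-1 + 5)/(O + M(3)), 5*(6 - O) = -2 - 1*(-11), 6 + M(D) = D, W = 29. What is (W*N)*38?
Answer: 11020/3 ≈ 3673.3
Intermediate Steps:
M(D) = -6 + D
O = 21/5 (O = 6 - (-2 - 1*(-11))/5 = 6 - (-2 + 11)/5 = 6 - 1/5*9 = 6 - 9/5 = 21/5 ≈ 4.2000)
N = 10/3 (N = (-1 + 5)/(21/5 + (-6 + 3)) = 4/(21/5 - 3) = 4/(6/5) = 4*(5/6) = 10/3 ≈ 3.3333)
(W*N)*38 = (29*(10/3))*38 = (290/3)*38 = 11020/3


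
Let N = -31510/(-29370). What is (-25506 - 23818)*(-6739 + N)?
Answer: 88735185328/267 ≈ 3.3234e+8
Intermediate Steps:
N = 3151/2937 (N = -31510*(-1/29370) = 3151/2937 ≈ 1.0729)
(-25506 - 23818)*(-6739 + N) = (-25506 - 23818)*(-6739 + 3151/2937) = -49324*(-19789292/2937) = 88735185328/267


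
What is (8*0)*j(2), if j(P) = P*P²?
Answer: 0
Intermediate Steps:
j(P) = P³
(8*0)*j(2) = (8*0)*2³ = 0*8 = 0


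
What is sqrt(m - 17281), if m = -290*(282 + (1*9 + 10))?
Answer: 9*I*sqrt(1291) ≈ 323.37*I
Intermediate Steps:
m = -87290 (m = -290*(282 + (9 + 10)) = -290*(282 + 19) = -290*301 = -87290)
sqrt(m - 17281) = sqrt(-87290 - 17281) = sqrt(-104571) = 9*I*sqrt(1291)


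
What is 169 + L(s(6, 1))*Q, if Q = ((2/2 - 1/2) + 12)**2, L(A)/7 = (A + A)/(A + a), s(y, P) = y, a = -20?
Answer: -1537/2 ≈ -768.50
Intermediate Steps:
L(A) = 14*A/(-20 + A) (L(A) = 7*((A + A)/(A - 20)) = 7*((2*A)/(-20 + A)) = 7*(2*A/(-20 + A)) = 14*A/(-20 + A))
Q = 625/4 (Q = ((2*(1/2) - 1*1/2) + 12)**2 = ((1 - 1/2) + 12)**2 = (1/2 + 12)**2 = (25/2)**2 = 625/4 ≈ 156.25)
169 + L(s(6, 1))*Q = 169 + (14*6/(-20 + 6))*(625/4) = 169 + (14*6/(-14))*(625/4) = 169 + (14*6*(-1/14))*(625/4) = 169 - 6*625/4 = 169 - 1875/2 = -1537/2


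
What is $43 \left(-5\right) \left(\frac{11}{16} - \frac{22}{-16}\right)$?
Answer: $- \frac{7095}{16} \approx -443.44$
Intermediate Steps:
$43 \left(-5\right) \left(\frac{11}{16} - \frac{22}{-16}\right) = - 215 \left(11 \cdot \frac{1}{16} - - \frac{11}{8}\right) = - 215 \left(\frac{11}{16} + \frac{11}{8}\right) = \left(-215\right) \frac{33}{16} = - \frac{7095}{16}$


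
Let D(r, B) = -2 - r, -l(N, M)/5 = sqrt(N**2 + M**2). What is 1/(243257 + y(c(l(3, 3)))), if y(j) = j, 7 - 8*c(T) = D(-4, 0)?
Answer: 8/1946061 ≈ 4.1109e-6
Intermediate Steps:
l(N, M) = -5*sqrt(M**2 + N**2) (l(N, M) = -5*sqrt(N**2 + M**2) = -5*sqrt(M**2 + N**2))
c(T) = 5/8 (c(T) = 7/8 - (-2 - 1*(-4))/8 = 7/8 - (-2 + 4)/8 = 7/8 - 1/8*2 = 7/8 - 1/4 = 5/8)
1/(243257 + y(c(l(3, 3)))) = 1/(243257 + 5/8) = 1/(1946061/8) = 8/1946061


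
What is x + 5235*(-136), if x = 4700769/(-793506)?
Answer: -188316410843/264502 ≈ -7.1197e+5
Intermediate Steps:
x = -1566923/264502 (x = 4700769*(-1/793506) = -1566923/264502 ≈ -5.9240)
x + 5235*(-136) = -1566923/264502 + 5235*(-136) = -1566923/264502 - 711960 = -188316410843/264502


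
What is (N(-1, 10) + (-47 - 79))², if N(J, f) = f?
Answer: 13456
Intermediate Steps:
(N(-1, 10) + (-47 - 79))² = (10 + (-47 - 79))² = (10 - 126)² = (-116)² = 13456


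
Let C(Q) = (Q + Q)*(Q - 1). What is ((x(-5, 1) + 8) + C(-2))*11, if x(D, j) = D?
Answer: 165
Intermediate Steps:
C(Q) = 2*Q*(-1 + Q) (C(Q) = (2*Q)*(-1 + Q) = 2*Q*(-1 + Q))
((x(-5, 1) + 8) + C(-2))*11 = ((-5 + 8) + 2*(-2)*(-1 - 2))*11 = (3 + 2*(-2)*(-3))*11 = (3 + 12)*11 = 15*11 = 165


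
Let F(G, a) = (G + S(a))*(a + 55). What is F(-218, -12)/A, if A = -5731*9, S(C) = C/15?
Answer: 47042/257895 ≈ 0.18241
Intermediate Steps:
S(C) = C/15 (S(C) = C*(1/15) = C/15)
F(G, a) = (55 + a)*(G + a/15) (F(G, a) = (G + a/15)*(a + 55) = (G + a/15)*(55 + a) = (55 + a)*(G + a/15))
A = -51579 (A = -1*51579 = -51579)
F(-218, -12)/A = (55*(-218) + (1/15)*(-12)² + (11/3)*(-12) - 218*(-12))/(-51579) = (-11990 + (1/15)*144 - 44 + 2616)*(-1/51579) = (-11990 + 48/5 - 44 + 2616)*(-1/51579) = -47042/5*(-1/51579) = 47042/257895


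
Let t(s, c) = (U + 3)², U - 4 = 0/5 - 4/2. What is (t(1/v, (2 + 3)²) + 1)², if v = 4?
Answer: 676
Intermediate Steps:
U = 2 (U = 4 + (0/5 - 4/2) = 4 + (0*(⅕) - 4*½) = 4 + (0 - 2) = 4 - 2 = 2)
t(s, c) = 25 (t(s, c) = (2 + 3)² = 5² = 25)
(t(1/v, (2 + 3)²) + 1)² = (25 + 1)² = 26² = 676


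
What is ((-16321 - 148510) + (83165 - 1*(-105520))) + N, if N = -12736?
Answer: 11118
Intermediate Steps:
((-16321 - 148510) + (83165 - 1*(-105520))) + N = ((-16321 - 148510) + (83165 - 1*(-105520))) - 12736 = (-164831 + (83165 + 105520)) - 12736 = (-164831 + 188685) - 12736 = 23854 - 12736 = 11118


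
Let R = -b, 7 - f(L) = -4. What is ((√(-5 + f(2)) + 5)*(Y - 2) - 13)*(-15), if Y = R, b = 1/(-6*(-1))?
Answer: 715/2 + 65*√6/2 ≈ 437.11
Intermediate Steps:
f(L) = 11 (f(L) = 7 - 1*(-4) = 7 + 4 = 11)
b = ⅙ (b = -⅙*(-1) = ⅙ ≈ 0.16667)
R = -⅙ (R = -1*⅙ = -⅙ ≈ -0.16667)
Y = -⅙ ≈ -0.16667
((√(-5 + f(2)) + 5)*(Y - 2) - 13)*(-15) = ((√(-5 + 11) + 5)*(-⅙ - 2) - 13)*(-15) = ((√6 + 5)*(-13/6) - 13)*(-15) = ((5 + √6)*(-13/6) - 13)*(-15) = ((-65/6 - 13*√6/6) - 13)*(-15) = (-143/6 - 13*√6/6)*(-15) = 715/2 + 65*√6/2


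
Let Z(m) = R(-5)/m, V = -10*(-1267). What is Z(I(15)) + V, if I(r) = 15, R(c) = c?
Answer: 38009/3 ≈ 12670.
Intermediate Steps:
V = 12670
Z(m) = -5/m
Z(I(15)) + V = -5/15 + 12670 = -5*1/15 + 12670 = -⅓ + 12670 = 38009/3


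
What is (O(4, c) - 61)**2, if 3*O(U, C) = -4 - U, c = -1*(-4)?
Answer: 36481/9 ≈ 4053.4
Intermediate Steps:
c = 4
O(U, C) = -4/3 - U/3 (O(U, C) = (-4 - U)/3 = -4/3 - U/3)
(O(4, c) - 61)**2 = ((-4/3 - 1/3*4) - 61)**2 = ((-4/3 - 4/3) - 61)**2 = (-8/3 - 61)**2 = (-191/3)**2 = 36481/9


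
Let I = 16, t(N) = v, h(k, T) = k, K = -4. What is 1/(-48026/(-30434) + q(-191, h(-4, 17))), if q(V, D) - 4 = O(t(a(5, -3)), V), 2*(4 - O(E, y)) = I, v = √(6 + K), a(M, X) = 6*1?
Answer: 15217/24013 ≈ 0.63370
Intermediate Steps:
a(M, X) = 6
v = √2 (v = √(6 - 4) = √2 ≈ 1.4142)
t(N) = √2
O(E, y) = -4 (O(E, y) = 4 - ½*16 = 4 - 8 = -4)
q(V, D) = 0 (q(V, D) = 4 - 4 = 0)
1/(-48026/(-30434) + q(-191, h(-4, 17))) = 1/(-48026/(-30434) + 0) = 1/(-48026*(-1/30434) + 0) = 1/(24013/15217 + 0) = 1/(24013/15217) = 15217/24013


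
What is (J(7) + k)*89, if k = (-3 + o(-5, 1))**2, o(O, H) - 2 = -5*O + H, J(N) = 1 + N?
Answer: 56337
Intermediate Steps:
o(O, H) = 2 + H - 5*O (o(O, H) = 2 + (-5*O + H) = 2 + (H - 5*O) = 2 + H - 5*O)
k = 625 (k = (-3 + (2 + 1 - 5*(-5)))**2 = (-3 + (2 + 1 + 25))**2 = (-3 + 28)**2 = 25**2 = 625)
(J(7) + k)*89 = ((1 + 7) + 625)*89 = (8 + 625)*89 = 633*89 = 56337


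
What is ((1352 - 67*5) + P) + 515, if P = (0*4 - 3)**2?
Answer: 1541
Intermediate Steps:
P = 9 (P = (0 - 3)**2 = (-3)**2 = 9)
((1352 - 67*5) + P) + 515 = ((1352 - 67*5) + 9) + 515 = ((1352 - 1*335) + 9) + 515 = ((1352 - 335) + 9) + 515 = (1017 + 9) + 515 = 1026 + 515 = 1541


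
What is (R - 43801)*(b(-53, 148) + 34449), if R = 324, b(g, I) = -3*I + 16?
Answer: -1479131017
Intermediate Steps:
b(g, I) = 16 - 3*I
(R - 43801)*(b(-53, 148) + 34449) = (324 - 43801)*((16 - 3*148) + 34449) = -43477*((16 - 444) + 34449) = -43477*(-428 + 34449) = -43477*34021 = -1479131017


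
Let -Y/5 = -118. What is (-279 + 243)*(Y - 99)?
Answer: -17676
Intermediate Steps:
Y = 590 (Y = -5*(-118) = 590)
(-279 + 243)*(Y - 99) = (-279 + 243)*(590 - 99) = -36*491 = -17676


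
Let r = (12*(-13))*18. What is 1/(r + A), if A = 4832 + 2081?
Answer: 1/4105 ≈ 0.00024361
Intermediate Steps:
A = 6913
r = -2808 (r = -156*18 = -2808)
1/(r + A) = 1/(-2808 + 6913) = 1/4105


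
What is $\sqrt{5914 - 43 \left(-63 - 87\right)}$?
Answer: $2 \sqrt{3091} \approx 111.19$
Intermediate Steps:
$\sqrt{5914 - 43 \left(-63 - 87\right)} = \sqrt{5914 - -6450} = \sqrt{5914 + 6450} = \sqrt{12364} = 2 \sqrt{3091}$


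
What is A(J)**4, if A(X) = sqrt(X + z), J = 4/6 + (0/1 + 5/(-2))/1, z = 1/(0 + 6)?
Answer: 25/9 ≈ 2.7778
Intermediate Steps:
z = 1/6 ≈ 0.16667
J = -11/6 (J = 4*(1/6) + (0*1 + 5*(-1/2))*1 = 2/3 + (0 - 5/2)*1 = 2/3 - 5/2*1 = 2/3 - 5/2 = -11/6 ≈ -1.8333)
A(X) = sqrt(1/6 + X) (A(X) = sqrt(X + 1/6) = sqrt(1/6 + X))
A(J)**4 = (sqrt(6 + 36*(-11/6))/6)**4 = (sqrt(6 - 66)/6)**4 = (sqrt(-60)/6)**4 = ((2*I*sqrt(15))/6)**4 = (I*sqrt(15)/3)**4 = 25/9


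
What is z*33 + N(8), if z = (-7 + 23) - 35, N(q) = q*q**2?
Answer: -115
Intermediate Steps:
N(q) = q**3
z = -19 (z = 16 - 35 = -19)
z*33 + N(8) = -19*33 + 8**3 = -627 + 512 = -115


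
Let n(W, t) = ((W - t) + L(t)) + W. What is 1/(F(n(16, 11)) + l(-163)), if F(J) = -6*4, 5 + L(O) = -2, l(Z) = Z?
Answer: -1/187 ≈ -0.0053476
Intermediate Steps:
L(O) = -7 (L(O) = -5 - 2 = -7)
n(W, t) = -7 - t + 2*W (n(W, t) = ((W - t) - 7) + W = (-7 + W - t) + W = -7 - t + 2*W)
F(J) = -24
1/(F(n(16, 11)) + l(-163)) = 1/(-24 - 163) = 1/(-187) = -1/187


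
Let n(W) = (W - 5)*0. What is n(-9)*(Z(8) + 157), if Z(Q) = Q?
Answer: 0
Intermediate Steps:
n(W) = 0 (n(W) = (-5 + W)*0 = 0)
n(-9)*(Z(8) + 157) = 0*(8 + 157) = 0*165 = 0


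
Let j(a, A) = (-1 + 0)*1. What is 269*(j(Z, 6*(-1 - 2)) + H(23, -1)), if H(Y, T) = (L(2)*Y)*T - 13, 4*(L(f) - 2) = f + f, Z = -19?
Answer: -22327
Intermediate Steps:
L(f) = 2 + f/2 (L(f) = 2 + (f + f)/4 = 2 + (2*f)/4 = 2 + f/2)
H(Y, T) = -13 + 3*T*Y (H(Y, T) = ((2 + (½)*2)*Y)*T - 13 = ((2 + 1)*Y)*T - 13 = (3*Y)*T - 13 = 3*T*Y - 13 = -13 + 3*T*Y)
j(a, A) = -1 (j(a, A) = -1*1 = -1)
269*(j(Z, 6*(-1 - 2)) + H(23, -1)) = 269*(-1 + (-13 + 3*(-1)*23)) = 269*(-1 + (-13 - 69)) = 269*(-1 - 82) = 269*(-83) = -22327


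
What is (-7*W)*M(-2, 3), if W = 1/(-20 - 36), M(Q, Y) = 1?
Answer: ⅛ ≈ 0.12500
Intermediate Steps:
W = -1/56 (W = 1/(-56) = -1/56 ≈ -0.017857)
(-7*W)*M(-2, 3) = -7*(-1/56)*1 = (⅛)*1 = ⅛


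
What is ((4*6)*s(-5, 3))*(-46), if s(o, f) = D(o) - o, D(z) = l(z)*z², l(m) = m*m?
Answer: -695520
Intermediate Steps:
l(m) = m²
D(z) = z⁴ (D(z) = z²*z² = z⁴)
s(o, f) = o⁴ - o
((4*6)*s(-5, 3))*(-46) = ((4*6)*((-5)⁴ - 1*(-5)))*(-46) = (24*(625 + 5))*(-46) = (24*630)*(-46) = 15120*(-46) = -695520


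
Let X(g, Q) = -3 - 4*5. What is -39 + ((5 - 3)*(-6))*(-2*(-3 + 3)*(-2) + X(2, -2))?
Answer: 237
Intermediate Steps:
X(g, Q) = -23 (X(g, Q) = -3 - 20 = -23)
-39 + ((5 - 3)*(-6))*(-2*(-3 + 3)*(-2) + X(2, -2)) = -39 + ((5 - 3)*(-6))*(-2*(-3 + 3)*(-2) - 23) = -39 + (2*(-6))*(-0*(-2) - 23) = -39 - 12*(-2*0 - 23) = -39 - 12*(0 - 23) = -39 - 12*(-23) = -39 + 276 = 237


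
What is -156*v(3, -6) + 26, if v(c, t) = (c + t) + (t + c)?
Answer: 962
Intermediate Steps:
v(c, t) = 2*c + 2*t (v(c, t) = (c + t) + (c + t) = 2*c + 2*t)
-156*v(3, -6) + 26 = -156*(2*3 + 2*(-6)) + 26 = -156*(6 - 12) + 26 = -156*(-6) + 26 = 936 + 26 = 962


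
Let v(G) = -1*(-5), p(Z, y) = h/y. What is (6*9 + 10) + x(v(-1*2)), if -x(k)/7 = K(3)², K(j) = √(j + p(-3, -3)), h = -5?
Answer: 94/3 ≈ 31.333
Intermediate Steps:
p(Z, y) = -5/y
v(G) = 5
K(j) = √(5/3 + j) (K(j) = √(j - 5/(-3)) = √(j - 5*(-⅓)) = √(j + 5/3) = √(5/3 + j))
x(k) = -98/3 (x(k) = -7*(√(15 + 9*3)/3)² = -7*(√(15 + 27)/3)² = -7*(√42/3)² = -7*14/3 = -98/3)
(6*9 + 10) + x(v(-1*2)) = (6*9 + 10) - 98/3 = (54 + 10) - 98/3 = 64 - 98/3 = 94/3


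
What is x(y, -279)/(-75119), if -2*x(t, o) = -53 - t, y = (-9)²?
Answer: -67/75119 ≈ -0.00089192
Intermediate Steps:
y = 81
x(t, o) = 53/2 + t/2 (x(t, o) = -(-53 - t)/2 = 53/2 + t/2)
x(y, -279)/(-75119) = (53/2 + (½)*81)/(-75119) = (53/2 + 81/2)*(-1/75119) = 67*(-1/75119) = -67/75119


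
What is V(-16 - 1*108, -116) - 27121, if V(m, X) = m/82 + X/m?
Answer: -34471524/1271 ≈ -27122.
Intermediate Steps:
V(m, X) = m/82 + X/m (V(m, X) = m*(1/82) + X/m = m/82 + X/m)
V(-16 - 1*108, -116) - 27121 = ((-16 - 1*108)/82 - 116/(-16 - 1*108)) - 27121 = ((-16 - 108)/82 - 116/(-16 - 108)) - 27121 = ((1/82)*(-124) - 116/(-124)) - 27121 = (-62/41 - 116*(-1/124)) - 27121 = (-62/41 + 29/31) - 27121 = -733/1271 - 27121 = -34471524/1271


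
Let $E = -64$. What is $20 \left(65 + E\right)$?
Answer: $20$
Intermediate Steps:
$20 \left(65 + E\right) = 20 \left(65 - 64\right) = 20 \cdot 1 = 20$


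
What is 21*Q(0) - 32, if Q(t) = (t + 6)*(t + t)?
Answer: -32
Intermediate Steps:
Q(t) = 2*t*(6 + t) (Q(t) = (6 + t)*(2*t) = 2*t*(6 + t))
21*Q(0) - 32 = 21*(2*0*(6 + 0)) - 32 = 21*(2*0*6) - 32 = 21*0 - 32 = 0 - 32 = -32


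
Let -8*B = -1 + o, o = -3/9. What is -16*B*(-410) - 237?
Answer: 2569/3 ≈ 856.33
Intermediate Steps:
o = -⅓ (o = -3*⅑ = -⅓ ≈ -0.33333)
B = ⅙ (B = -(-1 - ⅓)/8 = -⅛*(-4/3) = ⅙ ≈ 0.16667)
-16*B*(-410) - 237 = -16*⅙*(-410) - 237 = -8/3*(-410) - 237 = 3280/3 - 237 = 2569/3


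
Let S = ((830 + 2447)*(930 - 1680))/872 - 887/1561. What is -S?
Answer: 1918660607/680596 ≈ 2819.1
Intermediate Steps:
S = -1918660607/680596 (S = (3277*(-750))*(1/872) - 887*1/1561 = -2457750*1/872 - 887/1561 = -1228875/436 - 887/1561 = -1918660607/680596 ≈ -2819.1)
-S = -1*(-1918660607/680596) = 1918660607/680596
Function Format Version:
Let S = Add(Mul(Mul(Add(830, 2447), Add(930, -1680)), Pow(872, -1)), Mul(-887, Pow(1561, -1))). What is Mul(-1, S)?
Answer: Rational(1918660607, 680596) ≈ 2819.1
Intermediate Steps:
S = Rational(-1918660607, 680596) (S = Add(Mul(Mul(3277, -750), Rational(1, 872)), Mul(-887, Rational(1, 1561))) = Add(Mul(-2457750, Rational(1, 872)), Rational(-887, 1561)) = Add(Rational(-1228875, 436), Rational(-887, 1561)) = Rational(-1918660607, 680596) ≈ -2819.1)
Mul(-1, S) = Mul(-1, Rational(-1918660607, 680596)) = Rational(1918660607, 680596)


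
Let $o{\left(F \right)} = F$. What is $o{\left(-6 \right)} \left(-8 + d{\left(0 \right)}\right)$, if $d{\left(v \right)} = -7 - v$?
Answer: $90$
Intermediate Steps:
$o{\left(-6 \right)} \left(-8 + d{\left(0 \right)}\right) = - 6 \left(-8 - 7\right) = \left(-6\right) \left(-15\right) = 90$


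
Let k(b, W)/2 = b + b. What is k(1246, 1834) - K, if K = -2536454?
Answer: 2541438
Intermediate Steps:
k(b, W) = 4*b (k(b, W) = 2*(b + b) = 2*(2*b) = 4*b)
k(1246, 1834) - K = 4*1246 - 1*(-2536454) = 4984 + 2536454 = 2541438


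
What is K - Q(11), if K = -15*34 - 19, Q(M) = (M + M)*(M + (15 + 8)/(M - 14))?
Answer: -1807/3 ≈ -602.33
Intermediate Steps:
Q(M) = 2*M*(M + 23/(-14 + M)) (Q(M) = (2*M)*(M + 23/(-14 + M)) = 2*M*(M + 23/(-14 + M)))
K = -529 (K = -510 - 19 = -529)
K - Q(11) = -529 - 2*11*(23 + 11² - 14*11)/(-14 + 11) = -529 - 2*11*(23 + 121 - 154)/(-3) = -529 - 2*11*(-1)*(-10)/3 = -529 - 1*220/3 = -529 - 220/3 = -1807/3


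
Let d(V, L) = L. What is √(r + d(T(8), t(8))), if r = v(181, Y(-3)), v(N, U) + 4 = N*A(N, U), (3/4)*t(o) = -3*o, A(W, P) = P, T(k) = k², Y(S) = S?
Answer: I*√579 ≈ 24.062*I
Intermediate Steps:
t(o) = -4*o (t(o) = 4*(-3*o)/3 = -4*o)
v(N, U) = -4 + N*U
r = -547 (r = -4 + 181*(-3) = -4 - 543 = -547)
√(r + d(T(8), t(8))) = √(-547 - 4*8) = √(-547 - 32) = √(-579) = I*√579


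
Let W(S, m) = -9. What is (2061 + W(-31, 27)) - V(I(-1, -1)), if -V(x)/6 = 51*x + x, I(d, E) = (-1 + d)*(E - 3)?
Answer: 4548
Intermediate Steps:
I(d, E) = (-1 + d)*(-3 + E)
V(x) = -312*x (V(x) = -6*(51*x + x) = -312*x)
(2061 + W(-31, 27)) - V(I(-1, -1)) = (2061 - 9) - (-312)*(3 - 1*(-1) - 3*(-1) - 1*(-1)) = 2052 - (-312)*(3 + 1 + 3 + 1) = 2052 - (-312)*8 = 2052 - 1*(-2496) = 2052 + 2496 = 4548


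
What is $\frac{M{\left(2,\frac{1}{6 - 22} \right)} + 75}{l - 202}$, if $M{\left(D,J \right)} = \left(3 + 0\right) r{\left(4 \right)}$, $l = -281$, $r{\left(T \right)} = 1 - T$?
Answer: $- \frac{22}{161} \approx -0.13665$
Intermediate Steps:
$M{\left(D,J \right)} = -9$ ($M{\left(D,J \right)} = \left(3 + 0\right) \left(1 - 4\right) = 3 \left(1 - 4\right) = 3 \left(-3\right) = -9$)
$\frac{M{\left(2,\frac{1}{6 - 22} \right)} + 75}{l - 202} = \frac{-9 + 75}{-281 - 202} = \frac{66}{-483} = 66 \left(- \frac{1}{483}\right) = - \frac{22}{161}$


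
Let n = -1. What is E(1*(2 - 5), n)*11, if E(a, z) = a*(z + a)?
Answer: 132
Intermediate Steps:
E(a, z) = a*(a + z)
E(1*(2 - 5), n)*11 = ((1*(2 - 5))*(1*(2 - 5) - 1))*11 = ((1*(-3))*(1*(-3) - 1))*11 = -3*(-3 - 1)*11 = -3*(-4)*11 = 12*11 = 132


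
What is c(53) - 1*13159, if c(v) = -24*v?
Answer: -14431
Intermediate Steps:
c(53) - 1*13159 = -24*53 - 1*13159 = -1272 - 13159 = -14431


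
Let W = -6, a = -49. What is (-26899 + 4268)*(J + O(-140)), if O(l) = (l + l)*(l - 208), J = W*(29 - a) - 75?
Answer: -2192876007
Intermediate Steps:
J = -543 (J = -6*(29 - 1*(-49)) - 75 = -6*(29 + 49) - 75 = -6*78 - 75 = -468 - 75 = -543)
O(l) = 2*l*(-208 + l) (O(l) = (2*l)*(-208 + l) = 2*l*(-208 + l))
(-26899 + 4268)*(J + O(-140)) = (-26899 + 4268)*(-543 + 2*(-140)*(-208 - 140)) = -22631*(-543 + 2*(-140)*(-348)) = -22631*(-543 + 97440) = -22631*96897 = -2192876007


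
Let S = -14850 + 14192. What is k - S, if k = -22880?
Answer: -22222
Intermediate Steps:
S = -658
k - S = -22880 - 1*(-658) = -22880 + 658 = -22222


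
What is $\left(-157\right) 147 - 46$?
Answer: $-23125$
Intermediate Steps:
$\left(-157\right) 147 - 46 = -23079 - 46 = -23125$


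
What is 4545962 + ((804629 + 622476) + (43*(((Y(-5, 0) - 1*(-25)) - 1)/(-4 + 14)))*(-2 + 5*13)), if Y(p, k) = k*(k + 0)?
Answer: 29897843/5 ≈ 5.9796e+6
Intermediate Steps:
Y(p, k) = k**2 (Y(p, k) = k*k = k**2)
4545962 + ((804629 + 622476) + (43*(((Y(-5, 0) - 1*(-25)) - 1)/(-4 + 14)))*(-2 + 5*13)) = 4545962 + ((804629 + 622476) + (43*(((0**2 - 1*(-25)) - 1)/(-4 + 14)))*(-2 + 5*13)) = 4545962 + (1427105 + (43*(((0 + 25) - 1)/10))*(-2 + 65)) = 4545962 + (1427105 + (43*((25 - 1)*(1/10)))*63) = 4545962 + (1427105 + (43*(24*(1/10)))*63) = 4545962 + (1427105 + (43*(12/5))*63) = 4545962 + (1427105 + (516/5)*63) = 4545962 + (1427105 + 32508/5) = 4545962 + 7168033/5 = 29897843/5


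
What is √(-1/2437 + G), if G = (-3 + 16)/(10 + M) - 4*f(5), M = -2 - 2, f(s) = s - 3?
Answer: I*√1247271222/14622 ≈ 2.4153*I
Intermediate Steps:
f(s) = -3 + s
M = -4
G = -35/6 (G = (-3 + 16)/(10 - 4) - 4*(-3 + 5) = 13/6 - 4*2 = 13*(⅙) - 8 = 13/6 - 8 = -35/6 ≈ -5.8333)
√(-1/2437 + G) = √(-1/2437 - 35/6) = √(-85301/14622) = I*√1247271222/14622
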